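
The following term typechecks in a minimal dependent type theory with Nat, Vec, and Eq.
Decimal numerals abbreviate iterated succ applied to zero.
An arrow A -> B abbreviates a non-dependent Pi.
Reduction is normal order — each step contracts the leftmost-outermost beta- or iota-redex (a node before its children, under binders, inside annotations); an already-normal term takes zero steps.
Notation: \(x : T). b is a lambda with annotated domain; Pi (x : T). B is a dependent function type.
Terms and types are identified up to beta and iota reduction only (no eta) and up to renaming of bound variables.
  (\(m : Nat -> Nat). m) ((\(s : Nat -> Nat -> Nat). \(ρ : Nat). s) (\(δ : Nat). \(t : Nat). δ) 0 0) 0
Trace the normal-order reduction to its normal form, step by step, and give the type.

normal-order reduction sequence:
  (\(m : Nat -> Nat). m) ((\(s : Nat -> Nat -> Nat). \(ρ : Nat). s) (\(δ : Nat). \(t : Nat). δ) 0 0) 0
  ~> (\(m : Nat -> Nat -> Nat). \(s : Nat). m) (\(ρ : Nat). \(δ : Nat). ρ) 0 0 0
  ~> (\(m : Nat). \(s : Nat). \(ρ : Nat). s) 0 0 0
  ~> (\(m : Nat). \(s : Nat). m) 0 0
  ~> (\(m : Nat). 0) 0
  ~> 0
inferred type:
  Nat


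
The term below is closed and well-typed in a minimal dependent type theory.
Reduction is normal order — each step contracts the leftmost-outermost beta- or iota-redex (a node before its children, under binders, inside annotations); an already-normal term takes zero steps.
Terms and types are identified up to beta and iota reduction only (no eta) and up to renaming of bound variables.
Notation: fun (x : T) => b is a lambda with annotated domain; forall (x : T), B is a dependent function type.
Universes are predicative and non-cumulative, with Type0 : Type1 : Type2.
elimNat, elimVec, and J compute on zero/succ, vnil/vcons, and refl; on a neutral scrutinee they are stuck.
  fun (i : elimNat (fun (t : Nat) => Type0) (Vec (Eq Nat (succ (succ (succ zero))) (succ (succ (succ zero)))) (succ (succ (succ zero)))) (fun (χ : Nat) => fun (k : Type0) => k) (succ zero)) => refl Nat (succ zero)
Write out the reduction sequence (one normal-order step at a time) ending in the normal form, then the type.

normal-order reduction:
  fun (i : elimNat (fun (t : Nat) => Type0) (Vec (Eq Nat (succ (succ (succ zero))) (succ (succ (succ zero)))) (succ (succ (succ zero)))) (fun (χ : Nat) => fun (k : Type0) => k) (succ zero)) => refl Nat (succ zero)
  ~> fun (i : (fun (t : Nat) => fun (χ : Type0) => χ) zero (elimNat (fun (k : Nat) => Type0) (Vec (Eq Nat (succ (succ (succ zero))) (succ (succ (succ zero)))) (succ (succ (succ zero)))) (fun (o : Nat) => fun (κ : Type0) => κ) zero)) => refl Nat (succ zero)
  ~> fun (i : (fun (t : Type0) => t) (elimNat (fun (χ : Nat) => Type0) (Vec (Eq Nat (succ (succ (succ zero))) (succ (succ (succ zero)))) (succ (succ (succ zero)))) (fun (k : Nat) => fun (o : Type0) => o) zero)) => refl Nat (succ zero)
  ~> fun (i : elimNat (fun (t : Nat) => Type0) (Vec (Eq Nat (succ (succ (succ zero))) (succ (succ (succ zero)))) (succ (succ (succ zero)))) (fun (χ : Nat) => fun (k : Type0) => k) zero) => refl Nat (succ zero)
  ~> fun (i : Vec (Eq Nat (succ (succ (succ zero))) (succ (succ (succ zero)))) (succ (succ (succ zero)))) => refl Nat (succ zero)
type:
  forall (i : Vec (Eq Nat (succ (succ (succ zero))) (succ (succ (succ zero)))) (succ (succ (succ zero)))), Eq Nat (succ zero) (succ zero)


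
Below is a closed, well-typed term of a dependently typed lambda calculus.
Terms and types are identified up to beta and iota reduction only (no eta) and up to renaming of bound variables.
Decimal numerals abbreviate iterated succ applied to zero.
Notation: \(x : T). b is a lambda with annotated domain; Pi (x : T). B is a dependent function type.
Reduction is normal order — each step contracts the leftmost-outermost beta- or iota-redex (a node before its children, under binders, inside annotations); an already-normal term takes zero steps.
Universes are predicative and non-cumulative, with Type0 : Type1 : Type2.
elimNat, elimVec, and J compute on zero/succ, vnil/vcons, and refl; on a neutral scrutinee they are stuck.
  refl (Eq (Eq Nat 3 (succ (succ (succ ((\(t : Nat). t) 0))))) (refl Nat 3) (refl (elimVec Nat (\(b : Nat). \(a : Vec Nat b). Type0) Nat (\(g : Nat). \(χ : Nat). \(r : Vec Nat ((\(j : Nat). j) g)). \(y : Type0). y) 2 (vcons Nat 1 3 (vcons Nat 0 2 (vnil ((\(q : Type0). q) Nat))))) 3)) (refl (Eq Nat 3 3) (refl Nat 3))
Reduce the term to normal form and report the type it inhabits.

resulting normal form:
  refl (Eq (Eq Nat 3 3) (refl Nat 3) (refl Nat 3)) (refl (Eq Nat 3 3) (refl Nat 3))
the term's type:
  Eq (Eq (Eq Nat 3 3) (refl Nat 3) (refl Nat 3)) (refl (Eq Nat 3 3) (refl Nat 3)) (refl (Eq Nat 3 3) (refl Nat 3))
observation: 12 normal-order steps separate the term from its normal form.


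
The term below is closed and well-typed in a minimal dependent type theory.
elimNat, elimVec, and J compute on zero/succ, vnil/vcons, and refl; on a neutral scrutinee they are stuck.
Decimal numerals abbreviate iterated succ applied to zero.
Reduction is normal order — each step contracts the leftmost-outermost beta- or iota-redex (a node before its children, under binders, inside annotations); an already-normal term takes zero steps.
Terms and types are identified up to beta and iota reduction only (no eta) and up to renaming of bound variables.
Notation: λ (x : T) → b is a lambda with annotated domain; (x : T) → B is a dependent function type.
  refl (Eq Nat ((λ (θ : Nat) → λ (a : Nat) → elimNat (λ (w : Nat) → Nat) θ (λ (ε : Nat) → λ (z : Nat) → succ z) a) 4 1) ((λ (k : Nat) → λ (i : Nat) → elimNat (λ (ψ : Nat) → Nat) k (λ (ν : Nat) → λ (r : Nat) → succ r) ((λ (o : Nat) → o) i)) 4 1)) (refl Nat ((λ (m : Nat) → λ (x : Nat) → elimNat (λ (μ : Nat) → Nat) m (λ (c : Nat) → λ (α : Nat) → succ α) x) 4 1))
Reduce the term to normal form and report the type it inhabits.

normal form:
  refl (Eq Nat 5 5) (refl Nat 5)
type:
  Eq (Eq Nat 5 5) (refl Nat 5) (refl Nat 5)


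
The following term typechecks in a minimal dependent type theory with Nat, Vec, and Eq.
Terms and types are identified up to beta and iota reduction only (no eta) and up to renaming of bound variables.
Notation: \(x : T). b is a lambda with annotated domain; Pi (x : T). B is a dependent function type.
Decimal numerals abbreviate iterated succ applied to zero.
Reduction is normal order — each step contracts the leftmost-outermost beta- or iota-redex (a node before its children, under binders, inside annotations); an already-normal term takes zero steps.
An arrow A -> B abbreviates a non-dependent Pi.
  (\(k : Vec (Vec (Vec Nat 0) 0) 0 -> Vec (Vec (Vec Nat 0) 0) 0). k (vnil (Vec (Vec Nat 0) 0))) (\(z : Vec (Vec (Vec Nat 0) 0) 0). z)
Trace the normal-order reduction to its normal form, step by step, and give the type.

reduction (normal order):
  (\(k : Vec (Vec (Vec Nat 0) 0) 0 -> Vec (Vec (Vec Nat 0) 0) 0). k (vnil (Vec (Vec Nat 0) 0))) (\(z : Vec (Vec (Vec Nat 0) 0) 0). z)
  ~> (\(k : Vec (Vec (Vec Nat 0) 0) 0). k) (vnil (Vec (Vec Nat 0) 0))
  ~> vnil (Vec (Vec Nat 0) 0)
type:
  Vec (Vec (Vec Nat 0) 0) 0


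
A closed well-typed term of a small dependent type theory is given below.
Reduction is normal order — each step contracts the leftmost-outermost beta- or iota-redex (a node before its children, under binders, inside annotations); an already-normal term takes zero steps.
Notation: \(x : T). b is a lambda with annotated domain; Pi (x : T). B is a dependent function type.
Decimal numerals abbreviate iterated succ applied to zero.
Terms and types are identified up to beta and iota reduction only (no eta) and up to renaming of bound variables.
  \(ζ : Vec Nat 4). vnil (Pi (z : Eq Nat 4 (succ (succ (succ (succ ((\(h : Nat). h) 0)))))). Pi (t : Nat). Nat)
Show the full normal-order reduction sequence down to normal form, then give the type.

normal-order reduction:
  \(ζ : Vec Nat 4). vnil (Pi (z : Eq Nat 4 (succ (succ (succ (succ ((\(h : Nat). h) 0)))))). Pi (t : Nat). Nat)
  ~> \(ζ : Vec Nat 4). vnil (Pi (z : Eq Nat 4 4). Pi (h : Nat). Nat)
inferred type:
  Pi (ζ : Vec Nat 4). Vec (Pi (z : Eq Nat 4 4). Pi (h : Nat). Nat) 0


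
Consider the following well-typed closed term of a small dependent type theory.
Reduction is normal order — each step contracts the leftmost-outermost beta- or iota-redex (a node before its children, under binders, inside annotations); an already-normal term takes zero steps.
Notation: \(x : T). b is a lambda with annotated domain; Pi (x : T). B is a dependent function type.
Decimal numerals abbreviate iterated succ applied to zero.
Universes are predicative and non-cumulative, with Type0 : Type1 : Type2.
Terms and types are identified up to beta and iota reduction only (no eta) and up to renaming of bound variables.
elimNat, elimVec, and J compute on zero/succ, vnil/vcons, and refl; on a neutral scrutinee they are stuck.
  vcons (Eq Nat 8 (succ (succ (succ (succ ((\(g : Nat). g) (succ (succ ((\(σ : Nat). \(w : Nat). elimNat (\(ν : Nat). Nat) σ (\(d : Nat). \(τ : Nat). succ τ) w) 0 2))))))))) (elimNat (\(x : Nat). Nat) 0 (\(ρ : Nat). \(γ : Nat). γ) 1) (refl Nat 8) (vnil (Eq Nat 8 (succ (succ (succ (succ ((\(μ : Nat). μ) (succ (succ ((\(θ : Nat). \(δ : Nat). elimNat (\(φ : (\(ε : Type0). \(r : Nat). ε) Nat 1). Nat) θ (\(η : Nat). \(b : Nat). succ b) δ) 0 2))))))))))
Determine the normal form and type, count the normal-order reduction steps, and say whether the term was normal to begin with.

resulting normal form:
  vcons (Eq Nat 8 8) 0 (refl Nat 8) (vnil (Eq Nat 8 8))
the term's type:
  Vec (Eq Nat 8 8) 1
normal-order step count: 24
started in normal form: no
first redex: a beta-redex


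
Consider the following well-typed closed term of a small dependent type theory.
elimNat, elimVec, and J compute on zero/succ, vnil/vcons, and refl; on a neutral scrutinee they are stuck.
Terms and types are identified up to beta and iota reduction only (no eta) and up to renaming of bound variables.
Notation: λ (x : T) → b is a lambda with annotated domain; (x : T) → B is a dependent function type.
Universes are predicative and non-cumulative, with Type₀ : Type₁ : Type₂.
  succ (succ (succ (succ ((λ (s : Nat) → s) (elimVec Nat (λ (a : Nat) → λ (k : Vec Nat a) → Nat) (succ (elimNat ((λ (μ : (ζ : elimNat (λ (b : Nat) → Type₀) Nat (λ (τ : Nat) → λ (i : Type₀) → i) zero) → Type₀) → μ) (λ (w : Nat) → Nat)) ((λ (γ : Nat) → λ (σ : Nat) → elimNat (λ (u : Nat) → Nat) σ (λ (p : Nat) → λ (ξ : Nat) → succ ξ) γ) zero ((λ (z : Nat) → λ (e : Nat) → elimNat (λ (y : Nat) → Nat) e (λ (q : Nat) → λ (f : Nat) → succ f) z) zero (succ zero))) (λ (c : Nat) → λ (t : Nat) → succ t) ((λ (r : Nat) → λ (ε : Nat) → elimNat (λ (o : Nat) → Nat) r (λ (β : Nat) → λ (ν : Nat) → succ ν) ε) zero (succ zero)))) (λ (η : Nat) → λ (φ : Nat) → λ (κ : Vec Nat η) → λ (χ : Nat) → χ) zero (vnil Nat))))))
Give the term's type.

inferred type:
  Nat


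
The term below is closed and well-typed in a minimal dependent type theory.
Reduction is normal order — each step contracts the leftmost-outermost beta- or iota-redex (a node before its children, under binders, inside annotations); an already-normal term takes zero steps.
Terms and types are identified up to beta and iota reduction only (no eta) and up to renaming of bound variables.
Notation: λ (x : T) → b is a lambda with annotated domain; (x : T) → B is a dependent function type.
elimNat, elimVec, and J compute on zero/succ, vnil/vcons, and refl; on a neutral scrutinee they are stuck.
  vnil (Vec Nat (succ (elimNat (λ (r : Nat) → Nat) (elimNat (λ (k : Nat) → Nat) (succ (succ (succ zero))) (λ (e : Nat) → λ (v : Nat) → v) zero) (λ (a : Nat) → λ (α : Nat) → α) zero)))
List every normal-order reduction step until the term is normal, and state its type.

normal-order reduction:
  vnil (Vec Nat (succ (elimNat (λ (r : Nat) → Nat) (elimNat (λ (k : Nat) → Nat) (succ (succ (succ zero))) (λ (e : Nat) → λ (v : Nat) → v) zero) (λ (a : Nat) → λ (α : Nat) → α) zero)))
  ~> vnil (Vec Nat (succ (elimNat (λ (r : Nat) → Nat) (succ (succ (succ zero))) (λ (k : Nat) → λ (e : Nat) → e) zero)))
  ~> vnil (Vec Nat (succ (succ (succ (succ zero)))))
inferred type:
  Vec (Vec Nat (succ (succ (succ (succ zero))))) zero


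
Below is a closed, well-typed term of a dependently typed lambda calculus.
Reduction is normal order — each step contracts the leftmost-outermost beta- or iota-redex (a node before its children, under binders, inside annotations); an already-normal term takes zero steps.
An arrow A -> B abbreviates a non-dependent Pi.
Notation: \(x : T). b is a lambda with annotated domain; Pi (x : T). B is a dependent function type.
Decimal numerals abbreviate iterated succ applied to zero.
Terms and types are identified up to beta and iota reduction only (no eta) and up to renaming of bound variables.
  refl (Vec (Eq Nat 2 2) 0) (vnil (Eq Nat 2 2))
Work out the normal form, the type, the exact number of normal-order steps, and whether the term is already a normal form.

resulting normal form:
  refl (Vec (Eq Nat 2 2) 0) (vnil (Eq Nat 2 2))
type:
  Eq (Vec (Eq Nat 2 2) 0) (vnil (Eq Nat 2 2)) (vnil (Eq Nat 2 2))
reduction steps (normal order): 0
already normal: yes


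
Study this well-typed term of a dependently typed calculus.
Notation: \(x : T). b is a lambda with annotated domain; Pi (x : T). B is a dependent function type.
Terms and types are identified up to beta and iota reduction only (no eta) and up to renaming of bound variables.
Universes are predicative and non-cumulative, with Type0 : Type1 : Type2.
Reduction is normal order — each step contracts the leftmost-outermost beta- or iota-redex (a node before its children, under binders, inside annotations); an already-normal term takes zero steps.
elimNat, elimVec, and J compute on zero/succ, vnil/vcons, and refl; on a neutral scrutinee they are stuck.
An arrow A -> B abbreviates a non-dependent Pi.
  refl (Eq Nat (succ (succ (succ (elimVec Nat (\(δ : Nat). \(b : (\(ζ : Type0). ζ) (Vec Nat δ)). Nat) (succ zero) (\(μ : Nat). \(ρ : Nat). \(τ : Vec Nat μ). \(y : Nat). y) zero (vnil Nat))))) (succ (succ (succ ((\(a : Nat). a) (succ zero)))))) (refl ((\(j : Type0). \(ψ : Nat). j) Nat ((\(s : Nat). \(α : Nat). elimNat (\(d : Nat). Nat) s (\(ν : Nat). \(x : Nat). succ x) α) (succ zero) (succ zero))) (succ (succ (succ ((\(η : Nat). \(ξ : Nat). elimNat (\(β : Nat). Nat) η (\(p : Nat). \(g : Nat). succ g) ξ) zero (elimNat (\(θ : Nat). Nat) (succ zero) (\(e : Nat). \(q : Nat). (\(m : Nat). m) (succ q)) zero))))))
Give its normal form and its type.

reduced normal form:
  refl (Eq Nat (succ (succ (succ (succ zero)))) (succ (succ (succ (succ zero))))) (refl Nat (succ (succ (succ (succ zero)))))
the term's type:
  Eq (Eq Nat (succ (succ (succ (succ zero)))) (succ (succ (succ (succ zero))))) (refl Nat (succ (succ (succ (succ zero))))) (refl Nat (succ (succ (succ (succ zero)))))


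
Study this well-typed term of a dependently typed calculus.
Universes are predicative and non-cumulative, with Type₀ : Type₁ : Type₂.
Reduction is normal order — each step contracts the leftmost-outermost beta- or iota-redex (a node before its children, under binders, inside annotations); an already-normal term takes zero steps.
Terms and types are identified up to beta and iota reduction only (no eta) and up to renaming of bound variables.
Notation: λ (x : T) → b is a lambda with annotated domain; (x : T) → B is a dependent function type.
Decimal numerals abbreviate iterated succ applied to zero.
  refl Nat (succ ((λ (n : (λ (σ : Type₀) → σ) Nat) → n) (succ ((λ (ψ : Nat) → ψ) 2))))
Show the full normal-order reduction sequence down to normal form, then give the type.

reduction (normal order):
  refl Nat (succ ((λ (n : (λ (σ : Type₀) → σ) Nat) → n) (succ ((λ (ψ : Nat) → ψ) 2))))
  ~> refl Nat (succ (succ ((λ (n : Nat) → n) 2)))
  ~> refl Nat 4
inferred type:
  Eq Nat 4 4


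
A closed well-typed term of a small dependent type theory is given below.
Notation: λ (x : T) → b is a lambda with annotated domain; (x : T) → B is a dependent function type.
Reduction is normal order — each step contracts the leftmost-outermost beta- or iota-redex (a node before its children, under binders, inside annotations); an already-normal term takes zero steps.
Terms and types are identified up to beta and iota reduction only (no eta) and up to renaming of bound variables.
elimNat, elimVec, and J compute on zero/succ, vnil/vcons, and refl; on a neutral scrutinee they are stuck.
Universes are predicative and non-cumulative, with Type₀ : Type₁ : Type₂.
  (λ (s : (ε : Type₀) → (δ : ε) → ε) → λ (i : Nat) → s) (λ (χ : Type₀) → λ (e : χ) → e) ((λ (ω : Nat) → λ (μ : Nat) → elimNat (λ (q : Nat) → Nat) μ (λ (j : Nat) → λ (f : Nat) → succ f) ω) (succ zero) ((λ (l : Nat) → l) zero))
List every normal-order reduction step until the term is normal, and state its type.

normal-order reduction:
  (λ (s : (ε : Type₀) → (δ : ε) → ε) → λ (i : Nat) → s) (λ (χ : Type₀) → λ (e : χ) → e) ((λ (ω : Nat) → λ (μ : Nat) → elimNat (λ (q : Nat) → Nat) μ (λ (j : Nat) → λ (f : Nat) → succ f) ω) (succ zero) ((λ (l : Nat) → l) zero))
  ~> (λ (s : Nat) → λ (ε : Type₀) → λ (δ : ε) → δ) ((λ (i : Nat) → λ (χ : Nat) → elimNat (λ (e : Nat) → Nat) χ (λ (ω : Nat) → λ (μ : Nat) → succ μ) i) (succ zero) ((λ (q : Nat) → q) zero))
  ~> λ (s : Type₀) → λ (ε : s) → ε
type:
  (s : Type₀) → (ε : s) → s


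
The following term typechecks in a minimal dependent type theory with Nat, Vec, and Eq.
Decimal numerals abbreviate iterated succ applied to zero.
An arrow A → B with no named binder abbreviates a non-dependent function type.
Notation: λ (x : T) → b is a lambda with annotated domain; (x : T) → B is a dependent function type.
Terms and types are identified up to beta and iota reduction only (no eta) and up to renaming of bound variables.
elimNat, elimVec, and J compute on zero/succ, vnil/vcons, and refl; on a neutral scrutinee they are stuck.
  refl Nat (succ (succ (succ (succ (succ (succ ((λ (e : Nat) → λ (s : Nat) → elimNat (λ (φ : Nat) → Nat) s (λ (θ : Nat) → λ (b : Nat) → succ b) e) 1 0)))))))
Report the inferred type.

inferred type:
  Eq Nat 7 7


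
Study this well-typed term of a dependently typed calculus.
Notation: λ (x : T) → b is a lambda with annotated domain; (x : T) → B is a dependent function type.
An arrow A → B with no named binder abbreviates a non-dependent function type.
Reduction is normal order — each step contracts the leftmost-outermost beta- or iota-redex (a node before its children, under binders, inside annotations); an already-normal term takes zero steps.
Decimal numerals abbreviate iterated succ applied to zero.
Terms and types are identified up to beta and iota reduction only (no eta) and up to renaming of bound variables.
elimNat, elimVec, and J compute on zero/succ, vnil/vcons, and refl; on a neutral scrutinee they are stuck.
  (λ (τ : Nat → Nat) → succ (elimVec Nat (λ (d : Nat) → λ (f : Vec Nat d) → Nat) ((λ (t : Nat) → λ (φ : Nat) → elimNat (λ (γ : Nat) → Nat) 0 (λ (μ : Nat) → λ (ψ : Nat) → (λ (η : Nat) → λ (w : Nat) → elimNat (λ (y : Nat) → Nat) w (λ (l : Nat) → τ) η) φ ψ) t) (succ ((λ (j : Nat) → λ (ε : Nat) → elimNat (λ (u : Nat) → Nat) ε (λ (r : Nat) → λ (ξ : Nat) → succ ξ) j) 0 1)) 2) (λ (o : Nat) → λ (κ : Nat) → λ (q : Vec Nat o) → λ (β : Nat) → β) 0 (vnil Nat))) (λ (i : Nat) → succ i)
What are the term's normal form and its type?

normal form:
  5
type:
  Nat


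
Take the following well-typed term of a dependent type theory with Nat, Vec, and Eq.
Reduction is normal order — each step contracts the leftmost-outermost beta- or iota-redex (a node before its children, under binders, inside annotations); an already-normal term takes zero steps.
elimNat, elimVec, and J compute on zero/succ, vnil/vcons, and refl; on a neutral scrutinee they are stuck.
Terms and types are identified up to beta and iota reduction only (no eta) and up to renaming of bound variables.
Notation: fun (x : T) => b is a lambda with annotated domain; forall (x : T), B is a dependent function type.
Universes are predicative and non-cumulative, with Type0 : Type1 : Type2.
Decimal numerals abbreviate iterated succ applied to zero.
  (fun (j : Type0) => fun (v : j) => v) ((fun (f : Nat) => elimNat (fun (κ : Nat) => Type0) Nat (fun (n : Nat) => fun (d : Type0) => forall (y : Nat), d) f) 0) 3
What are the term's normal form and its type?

normal form:
  3
inferred type:
  Nat
observation: the leftmost-outermost redex is a beta-redex, and normalization takes 2 steps.


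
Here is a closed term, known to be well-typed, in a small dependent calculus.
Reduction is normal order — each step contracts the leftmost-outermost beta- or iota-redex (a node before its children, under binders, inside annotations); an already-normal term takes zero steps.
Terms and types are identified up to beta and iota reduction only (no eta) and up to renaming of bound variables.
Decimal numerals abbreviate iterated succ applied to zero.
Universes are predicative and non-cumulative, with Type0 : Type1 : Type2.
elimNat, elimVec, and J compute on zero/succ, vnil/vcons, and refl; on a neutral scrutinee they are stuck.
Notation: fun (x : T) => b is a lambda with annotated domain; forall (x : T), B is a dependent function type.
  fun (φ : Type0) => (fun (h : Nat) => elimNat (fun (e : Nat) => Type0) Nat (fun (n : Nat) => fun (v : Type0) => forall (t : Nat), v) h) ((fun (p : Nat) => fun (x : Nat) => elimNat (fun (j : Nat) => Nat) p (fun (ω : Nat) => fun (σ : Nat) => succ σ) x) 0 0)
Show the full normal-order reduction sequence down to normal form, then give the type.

normal-order reduction sequence:
  fun (φ : Type0) => (fun (h : Nat) => elimNat (fun (e : Nat) => Type0) Nat (fun (n : Nat) => fun (v : Type0) => forall (t : Nat), v) h) ((fun (p : Nat) => fun (x : Nat) => elimNat (fun (j : Nat) => Nat) p (fun (ω : Nat) => fun (σ : Nat) => succ σ) x) 0 0)
  ~> fun (φ : Type0) => elimNat (fun (h : Nat) => Type0) Nat (fun (e : Nat) => fun (n : Type0) => forall (v : Nat), n) ((fun (t : Nat) => fun (p : Nat) => elimNat (fun (x : Nat) => Nat) t (fun (j : Nat) => fun (ω : Nat) => succ ω) p) 0 0)
  ~> fun (φ : Type0) => elimNat (fun (h : Nat) => Type0) Nat (fun (e : Nat) => fun (n : Type0) => forall (v : Nat), n) ((fun (t : Nat) => elimNat (fun (p : Nat) => Nat) 0 (fun (x : Nat) => fun (j : Nat) => succ j) t) 0)
  ~> fun (φ : Type0) => elimNat (fun (h : Nat) => Type0) Nat (fun (e : Nat) => fun (n : Type0) => forall (v : Nat), n) (elimNat (fun (t : Nat) => Nat) 0 (fun (p : Nat) => fun (x : Nat) => succ x) 0)
  ~> fun (φ : Type0) => elimNat (fun (h : Nat) => Type0) Nat (fun (e : Nat) => fun (n : Type0) => forall (v : Nat), n) 0
  ~> fun (φ : Type0) => Nat
the term's type:
  forall (φ : Type0), Type0


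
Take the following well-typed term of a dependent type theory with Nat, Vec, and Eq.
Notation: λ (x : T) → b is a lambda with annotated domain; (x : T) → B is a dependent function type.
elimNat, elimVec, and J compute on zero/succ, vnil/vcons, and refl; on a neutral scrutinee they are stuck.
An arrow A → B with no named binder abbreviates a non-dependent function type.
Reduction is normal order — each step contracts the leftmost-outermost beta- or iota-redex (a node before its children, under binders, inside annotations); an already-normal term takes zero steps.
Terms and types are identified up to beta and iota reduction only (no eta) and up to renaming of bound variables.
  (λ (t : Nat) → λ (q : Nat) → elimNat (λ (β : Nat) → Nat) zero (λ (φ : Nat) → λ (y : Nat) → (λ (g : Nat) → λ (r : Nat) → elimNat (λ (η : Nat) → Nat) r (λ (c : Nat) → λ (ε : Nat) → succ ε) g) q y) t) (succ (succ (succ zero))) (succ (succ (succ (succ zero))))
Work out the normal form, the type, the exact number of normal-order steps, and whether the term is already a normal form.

reduced normal form:
  succ (succ (succ (succ (succ (succ (succ (succ (succ (succ (succ (succ zero)))))))))))
the term's type:
  Nat
reduction steps (normal order): 57
term was already normal: no
first redex: a beta-redex


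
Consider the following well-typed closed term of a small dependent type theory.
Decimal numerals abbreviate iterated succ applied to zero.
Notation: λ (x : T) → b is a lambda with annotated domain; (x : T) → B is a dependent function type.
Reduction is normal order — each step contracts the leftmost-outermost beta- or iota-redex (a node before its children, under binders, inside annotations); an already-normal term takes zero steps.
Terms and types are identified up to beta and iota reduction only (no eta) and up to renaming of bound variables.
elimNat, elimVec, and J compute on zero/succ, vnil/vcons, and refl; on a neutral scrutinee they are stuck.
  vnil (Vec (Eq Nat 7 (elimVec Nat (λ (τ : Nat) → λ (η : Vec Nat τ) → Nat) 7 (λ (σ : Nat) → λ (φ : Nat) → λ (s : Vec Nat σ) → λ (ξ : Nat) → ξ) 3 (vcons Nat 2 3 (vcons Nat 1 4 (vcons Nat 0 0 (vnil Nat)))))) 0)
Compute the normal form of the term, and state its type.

resulting normal form:
  vnil (Vec (Eq Nat 7 7) 0)
the term's type:
  Vec (Vec (Eq Nat 7 7) 0) 0


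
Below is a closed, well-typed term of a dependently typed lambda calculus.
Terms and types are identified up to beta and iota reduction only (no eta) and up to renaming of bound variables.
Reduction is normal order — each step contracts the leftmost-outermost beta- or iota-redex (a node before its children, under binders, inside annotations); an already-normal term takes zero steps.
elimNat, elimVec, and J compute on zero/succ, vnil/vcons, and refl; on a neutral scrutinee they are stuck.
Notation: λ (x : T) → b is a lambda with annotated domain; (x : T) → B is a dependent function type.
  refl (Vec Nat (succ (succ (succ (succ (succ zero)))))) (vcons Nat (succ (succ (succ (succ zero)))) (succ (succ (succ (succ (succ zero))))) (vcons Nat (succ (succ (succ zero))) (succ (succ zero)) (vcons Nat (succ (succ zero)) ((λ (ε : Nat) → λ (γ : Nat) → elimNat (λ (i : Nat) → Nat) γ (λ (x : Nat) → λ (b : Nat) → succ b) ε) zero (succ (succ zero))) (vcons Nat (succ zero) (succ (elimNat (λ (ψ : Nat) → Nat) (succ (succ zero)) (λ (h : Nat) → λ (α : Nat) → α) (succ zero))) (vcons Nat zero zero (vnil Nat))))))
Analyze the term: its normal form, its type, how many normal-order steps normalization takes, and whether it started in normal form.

normal form:
  refl (Vec Nat (succ (succ (succ (succ (succ zero)))))) (vcons Nat (succ (succ (succ (succ zero)))) (succ (succ (succ (succ (succ zero))))) (vcons Nat (succ (succ (succ zero))) (succ (succ zero)) (vcons Nat (succ (succ zero)) (succ (succ zero)) (vcons Nat (succ zero) (succ (succ (succ zero))) (vcons Nat zero zero (vnil Nat))))))
type:
  Eq (Vec Nat (succ (succ (succ (succ (succ zero)))))) (vcons Nat (succ (succ (succ (succ zero)))) (succ (succ (succ (succ (succ zero))))) (vcons Nat (succ (succ (succ zero))) (succ (succ zero)) (vcons Nat (succ (succ zero)) (succ (succ zero)) (vcons Nat (succ zero) (succ (succ (succ zero))) (vcons Nat zero zero (vnil Nat)))))) (vcons Nat (succ (succ (succ (succ zero)))) (succ (succ (succ (succ (succ zero))))) (vcons Nat (succ (succ (succ zero))) (succ (succ zero)) (vcons Nat (succ (succ zero)) (succ (succ zero)) (vcons Nat (succ zero) (succ (succ (succ zero))) (vcons Nat zero zero (vnil Nat))))))
normal-order step count: 7
already normal: no
first redex: a beta-redex


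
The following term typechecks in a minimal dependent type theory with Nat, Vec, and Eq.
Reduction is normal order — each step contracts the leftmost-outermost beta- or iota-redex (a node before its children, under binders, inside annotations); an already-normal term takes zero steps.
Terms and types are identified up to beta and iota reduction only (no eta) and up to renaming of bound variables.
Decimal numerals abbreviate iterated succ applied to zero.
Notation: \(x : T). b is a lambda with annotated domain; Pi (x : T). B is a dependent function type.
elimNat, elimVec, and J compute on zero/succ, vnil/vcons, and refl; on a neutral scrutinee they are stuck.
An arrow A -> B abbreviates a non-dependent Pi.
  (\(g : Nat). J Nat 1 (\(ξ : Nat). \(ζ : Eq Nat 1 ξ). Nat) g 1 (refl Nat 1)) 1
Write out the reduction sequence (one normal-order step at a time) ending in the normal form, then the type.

normal-order reduction:
  (\(g : Nat). J Nat 1 (\(ξ : Nat). \(ζ : Eq Nat 1 ξ). Nat) g 1 (refl Nat 1)) 1
  ~> J Nat 1 (\(g : Nat). \(ξ : Eq Nat 1 g). Nat) 1 1 (refl Nat 1)
  ~> 1
inferred type:
  Nat


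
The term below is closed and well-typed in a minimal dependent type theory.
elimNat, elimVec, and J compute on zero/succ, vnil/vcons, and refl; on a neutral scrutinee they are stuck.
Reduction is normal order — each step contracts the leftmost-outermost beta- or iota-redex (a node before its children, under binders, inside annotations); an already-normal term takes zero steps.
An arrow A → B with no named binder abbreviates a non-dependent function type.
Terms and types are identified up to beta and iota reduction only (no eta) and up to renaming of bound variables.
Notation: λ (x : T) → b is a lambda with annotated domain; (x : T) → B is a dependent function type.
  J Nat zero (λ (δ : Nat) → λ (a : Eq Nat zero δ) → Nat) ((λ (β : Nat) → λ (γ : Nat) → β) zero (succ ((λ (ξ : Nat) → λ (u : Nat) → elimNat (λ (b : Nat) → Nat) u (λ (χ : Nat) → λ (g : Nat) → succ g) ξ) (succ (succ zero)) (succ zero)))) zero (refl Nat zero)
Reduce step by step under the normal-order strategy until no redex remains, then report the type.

normal-order reduction:
  J Nat zero (λ (δ : Nat) → λ (a : Eq Nat zero δ) → Nat) ((λ (β : Nat) → λ (γ : Nat) → β) zero (succ ((λ (ξ : Nat) → λ (u : Nat) → elimNat (λ (b : Nat) → Nat) u (λ (χ : Nat) → λ (g : Nat) → succ g) ξ) (succ (succ zero)) (succ zero)))) zero (refl Nat zero)
  ~> (λ (δ : Nat) → λ (a : Nat) → δ) zero (succ ((λ (β : Nat) → λ (γ : Nat) → elimNat (λ (ξ : Nat) → Nat) γ (λ (u : Nat) → λ (b : Nat) → succ b) β) (succ (succ zero)) (succ zero)))
  ~> (λ (δ : Nat) → zero) (succ ((λ (a : Nat) → λ (β : Nat) → elimNat (λ (γ : Nat) → Nat) β (λ (ξ : Nat) → λ (u : Nat) → succ u) a) (succ (succ zero)) (succ zero)))
  ~> zero
the term's type:
  Nat


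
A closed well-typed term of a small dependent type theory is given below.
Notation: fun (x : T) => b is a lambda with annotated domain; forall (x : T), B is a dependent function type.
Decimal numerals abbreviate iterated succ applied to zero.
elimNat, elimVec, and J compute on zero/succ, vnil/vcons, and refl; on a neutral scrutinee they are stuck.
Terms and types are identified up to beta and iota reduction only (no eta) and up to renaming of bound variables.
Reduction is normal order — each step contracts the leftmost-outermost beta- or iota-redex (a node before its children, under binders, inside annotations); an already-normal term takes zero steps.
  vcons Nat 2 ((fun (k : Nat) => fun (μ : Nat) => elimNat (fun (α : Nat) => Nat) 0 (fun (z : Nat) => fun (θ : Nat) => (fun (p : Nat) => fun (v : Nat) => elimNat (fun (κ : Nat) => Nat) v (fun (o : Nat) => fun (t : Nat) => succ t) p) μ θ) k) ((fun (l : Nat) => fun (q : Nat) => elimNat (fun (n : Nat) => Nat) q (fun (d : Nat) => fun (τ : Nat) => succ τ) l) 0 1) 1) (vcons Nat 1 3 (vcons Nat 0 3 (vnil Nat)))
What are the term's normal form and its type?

reduced normal form:
  vcons Nat 2 1 (vcons Nat 1 3 (vcons Nat 0 3 (vnil Nat)))
type:
  Vec Nat 3
observation: normalization takes exactly 15 steps under the normal-order strategy.


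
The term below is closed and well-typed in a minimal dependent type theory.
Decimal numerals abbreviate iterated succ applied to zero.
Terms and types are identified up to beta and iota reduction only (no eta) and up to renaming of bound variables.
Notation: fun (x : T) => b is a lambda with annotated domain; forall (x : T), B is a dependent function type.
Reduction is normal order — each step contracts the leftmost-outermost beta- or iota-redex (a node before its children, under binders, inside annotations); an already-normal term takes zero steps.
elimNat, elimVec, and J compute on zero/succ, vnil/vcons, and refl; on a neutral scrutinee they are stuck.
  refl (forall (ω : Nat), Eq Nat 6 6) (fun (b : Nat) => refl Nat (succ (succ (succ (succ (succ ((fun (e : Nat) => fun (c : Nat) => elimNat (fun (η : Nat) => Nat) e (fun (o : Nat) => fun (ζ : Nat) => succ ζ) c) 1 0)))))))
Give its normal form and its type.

reduced normal form:
  refl (forall (ω : Nat), Eq Nat 6 6) (fun (b : Nat) => refl Nat 6)
the term's type:
  Eq (forall (ω : Nat), Eq Nat 6 6) (fun (b : Nat) => refl Nat 6) (fun (e : Nat) => refl Nat 6)


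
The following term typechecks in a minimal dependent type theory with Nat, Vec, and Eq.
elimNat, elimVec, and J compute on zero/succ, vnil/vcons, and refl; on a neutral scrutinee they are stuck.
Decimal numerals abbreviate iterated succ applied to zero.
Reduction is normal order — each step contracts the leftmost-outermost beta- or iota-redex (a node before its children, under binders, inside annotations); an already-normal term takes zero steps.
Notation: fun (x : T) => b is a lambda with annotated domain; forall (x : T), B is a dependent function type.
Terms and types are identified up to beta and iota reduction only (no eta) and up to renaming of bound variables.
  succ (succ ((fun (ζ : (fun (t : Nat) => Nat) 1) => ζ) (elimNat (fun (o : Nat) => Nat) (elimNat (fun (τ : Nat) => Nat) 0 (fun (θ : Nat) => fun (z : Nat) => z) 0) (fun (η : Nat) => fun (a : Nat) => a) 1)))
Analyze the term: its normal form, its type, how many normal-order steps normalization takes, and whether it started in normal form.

resulting normal form:
  2
inferred type:
  Nat
normal-order step count: 6
term was already normal: no
first contracted redex: a beta-redex


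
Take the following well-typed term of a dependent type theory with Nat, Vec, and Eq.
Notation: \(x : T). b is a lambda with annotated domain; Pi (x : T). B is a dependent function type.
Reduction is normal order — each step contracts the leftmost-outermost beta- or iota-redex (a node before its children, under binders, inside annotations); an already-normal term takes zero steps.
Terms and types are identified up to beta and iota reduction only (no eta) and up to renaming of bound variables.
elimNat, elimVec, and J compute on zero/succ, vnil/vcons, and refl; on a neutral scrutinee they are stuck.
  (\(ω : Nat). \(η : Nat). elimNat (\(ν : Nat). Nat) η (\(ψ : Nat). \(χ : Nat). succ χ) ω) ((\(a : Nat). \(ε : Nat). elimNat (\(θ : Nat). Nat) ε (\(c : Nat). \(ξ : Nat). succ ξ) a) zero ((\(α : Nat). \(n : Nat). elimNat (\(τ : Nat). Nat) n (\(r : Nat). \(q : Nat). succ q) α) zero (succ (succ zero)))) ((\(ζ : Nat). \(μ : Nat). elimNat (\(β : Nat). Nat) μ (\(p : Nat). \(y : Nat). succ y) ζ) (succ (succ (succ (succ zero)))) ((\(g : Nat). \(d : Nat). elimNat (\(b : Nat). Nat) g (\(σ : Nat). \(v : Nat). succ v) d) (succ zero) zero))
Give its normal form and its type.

normal form:
  succ (succ (succ (succ (succ (succ (succ zero))))))
type:
  Nat
observation: contracting a beta-redex first, the term normalizes in 33 steps.


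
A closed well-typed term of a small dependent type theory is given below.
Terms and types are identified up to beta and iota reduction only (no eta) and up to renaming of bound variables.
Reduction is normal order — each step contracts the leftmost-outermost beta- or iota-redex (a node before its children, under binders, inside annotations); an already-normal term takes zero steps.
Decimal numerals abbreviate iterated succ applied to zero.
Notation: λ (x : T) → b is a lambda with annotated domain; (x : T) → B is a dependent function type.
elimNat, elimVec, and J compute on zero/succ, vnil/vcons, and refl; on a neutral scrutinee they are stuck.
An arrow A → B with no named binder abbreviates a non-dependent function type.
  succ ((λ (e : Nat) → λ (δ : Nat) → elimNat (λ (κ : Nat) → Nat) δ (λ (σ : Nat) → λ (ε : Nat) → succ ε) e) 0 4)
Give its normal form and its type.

resulting normal form:
  5
type:
  Nat


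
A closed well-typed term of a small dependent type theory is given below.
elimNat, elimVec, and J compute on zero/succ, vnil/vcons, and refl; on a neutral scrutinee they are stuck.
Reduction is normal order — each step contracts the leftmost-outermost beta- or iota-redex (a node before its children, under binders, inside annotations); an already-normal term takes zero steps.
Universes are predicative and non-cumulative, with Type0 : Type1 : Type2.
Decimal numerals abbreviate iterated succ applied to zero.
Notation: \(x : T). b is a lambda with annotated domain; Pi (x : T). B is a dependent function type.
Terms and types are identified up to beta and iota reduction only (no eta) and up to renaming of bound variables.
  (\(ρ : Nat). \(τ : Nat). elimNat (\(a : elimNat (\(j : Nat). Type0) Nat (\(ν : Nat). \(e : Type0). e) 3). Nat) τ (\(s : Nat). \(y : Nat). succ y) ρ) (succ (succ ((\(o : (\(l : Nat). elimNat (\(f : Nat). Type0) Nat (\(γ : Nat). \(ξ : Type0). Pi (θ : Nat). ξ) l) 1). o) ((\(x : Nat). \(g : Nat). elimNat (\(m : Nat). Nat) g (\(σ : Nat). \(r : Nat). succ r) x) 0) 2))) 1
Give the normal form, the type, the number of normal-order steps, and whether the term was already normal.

normal form:
  5
type:
  Nat
steps to reach normal form (normal order): 29
started in normal form: no
first contracted redex: a beta-redex


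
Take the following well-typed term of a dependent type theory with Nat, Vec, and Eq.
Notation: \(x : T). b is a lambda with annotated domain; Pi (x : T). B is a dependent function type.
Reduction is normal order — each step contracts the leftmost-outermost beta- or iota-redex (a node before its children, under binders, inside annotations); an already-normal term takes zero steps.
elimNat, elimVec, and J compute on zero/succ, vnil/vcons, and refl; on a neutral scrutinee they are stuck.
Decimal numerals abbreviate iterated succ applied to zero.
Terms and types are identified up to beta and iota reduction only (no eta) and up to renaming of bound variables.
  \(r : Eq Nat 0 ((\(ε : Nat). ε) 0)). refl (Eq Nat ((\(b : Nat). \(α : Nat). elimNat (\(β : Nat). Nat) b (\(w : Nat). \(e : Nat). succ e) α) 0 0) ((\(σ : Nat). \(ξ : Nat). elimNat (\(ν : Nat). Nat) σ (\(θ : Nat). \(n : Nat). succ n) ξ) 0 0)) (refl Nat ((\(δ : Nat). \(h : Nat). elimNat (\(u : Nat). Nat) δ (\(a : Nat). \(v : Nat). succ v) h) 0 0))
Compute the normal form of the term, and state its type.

resulting normal form:
  \(r : Eq Nat 0 0). refl (Eq Nat 0 0) (refl Nat 0)
type:
  Pi (r : Eq Nat 0 0). Eq (Eq Nat 0 0) (refl Nat 0) (refl Nat 0)


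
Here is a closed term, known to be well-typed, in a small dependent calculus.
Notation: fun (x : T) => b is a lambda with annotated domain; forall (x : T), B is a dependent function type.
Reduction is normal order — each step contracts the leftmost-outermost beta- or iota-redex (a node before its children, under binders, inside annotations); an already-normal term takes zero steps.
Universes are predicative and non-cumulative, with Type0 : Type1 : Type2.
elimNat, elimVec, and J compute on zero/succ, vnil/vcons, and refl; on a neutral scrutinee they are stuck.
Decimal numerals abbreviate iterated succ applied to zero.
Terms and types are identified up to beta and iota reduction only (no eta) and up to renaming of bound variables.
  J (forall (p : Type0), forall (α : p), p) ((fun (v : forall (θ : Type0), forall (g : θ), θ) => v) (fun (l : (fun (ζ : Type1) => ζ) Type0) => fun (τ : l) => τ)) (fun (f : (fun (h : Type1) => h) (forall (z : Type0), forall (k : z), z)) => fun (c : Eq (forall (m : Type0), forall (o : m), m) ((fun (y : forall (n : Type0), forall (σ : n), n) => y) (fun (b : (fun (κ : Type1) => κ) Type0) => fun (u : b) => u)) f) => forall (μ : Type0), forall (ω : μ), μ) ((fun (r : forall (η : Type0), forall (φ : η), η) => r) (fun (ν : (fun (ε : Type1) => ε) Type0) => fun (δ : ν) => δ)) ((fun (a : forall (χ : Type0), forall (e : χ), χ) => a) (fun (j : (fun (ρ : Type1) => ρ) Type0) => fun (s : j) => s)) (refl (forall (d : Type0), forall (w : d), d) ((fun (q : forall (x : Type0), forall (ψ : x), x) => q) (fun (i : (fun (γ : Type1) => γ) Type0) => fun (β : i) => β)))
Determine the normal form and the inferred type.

reduced normal form:
  fun (p : Type0) => fun (α : p) => α
type:
  forall (p : Type0), forall (α : p), p
observation: the first redex contracted is a J iota-redex; the normal form is reached in 3 normal-order steps.
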